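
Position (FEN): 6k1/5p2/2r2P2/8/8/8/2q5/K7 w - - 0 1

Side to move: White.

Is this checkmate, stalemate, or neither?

stalemate

White to move; white king on a1.
In check: no.
King squares — b1: attacked by Qc2; a2: attacked by Qc2; b2: attacked by Qc2.
Legal moves for White: none.
Not in check and no legal moves → stalemate.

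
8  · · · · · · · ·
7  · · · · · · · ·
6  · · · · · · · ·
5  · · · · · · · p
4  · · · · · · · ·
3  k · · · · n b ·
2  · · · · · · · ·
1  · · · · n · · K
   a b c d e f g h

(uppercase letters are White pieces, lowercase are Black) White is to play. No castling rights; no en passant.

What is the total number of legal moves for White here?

0

White to move; king on h1.
In check: no.
Legal moves: none.
Count: 0.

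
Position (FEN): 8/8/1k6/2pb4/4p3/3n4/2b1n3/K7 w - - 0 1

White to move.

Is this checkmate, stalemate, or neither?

stalemate

White to move; white king on a1.
In check: no.
King squares — b1: attacked by Bc2; a2: attacked by Bd5; b2: attacked by Nd3.
Legal moves for White: none.
Not in check and no legal moves → stalemate.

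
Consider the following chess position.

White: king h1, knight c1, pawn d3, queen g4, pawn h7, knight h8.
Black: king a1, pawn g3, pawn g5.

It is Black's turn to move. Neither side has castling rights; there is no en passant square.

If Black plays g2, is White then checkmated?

After g2: white king on h1; in check: yes, from the black pawn on g2.
White has 4 legal replies: Kh2, Kxg2, Kg1, Qxg2.
In check but a legal move exists → not checkmate.

no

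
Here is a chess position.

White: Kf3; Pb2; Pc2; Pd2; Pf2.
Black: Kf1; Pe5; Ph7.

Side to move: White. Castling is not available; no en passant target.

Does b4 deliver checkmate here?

After b4: black king on f1; in check: no.
Black is not in check, so this cannot be checkmate.

no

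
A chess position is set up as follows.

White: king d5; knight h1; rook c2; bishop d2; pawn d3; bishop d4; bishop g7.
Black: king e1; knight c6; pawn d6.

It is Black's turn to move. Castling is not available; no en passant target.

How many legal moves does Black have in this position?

Black to move; king on e1.
In check: yes, from the white bishop on d2.
Legal moves: Ke2, Kf1, Kd1.
Count: 3.

3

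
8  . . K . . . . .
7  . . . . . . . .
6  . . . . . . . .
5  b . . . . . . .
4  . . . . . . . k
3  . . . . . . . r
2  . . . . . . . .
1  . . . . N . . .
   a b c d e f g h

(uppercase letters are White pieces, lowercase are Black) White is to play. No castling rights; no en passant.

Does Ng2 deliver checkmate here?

no

After Ng2: black king on h4; in check: yes, from the white knight on g2.
Black has 4 legal replies: Kh5, Kg5, Kg4, Kg3.
In check but a legal move exists → not checkmate.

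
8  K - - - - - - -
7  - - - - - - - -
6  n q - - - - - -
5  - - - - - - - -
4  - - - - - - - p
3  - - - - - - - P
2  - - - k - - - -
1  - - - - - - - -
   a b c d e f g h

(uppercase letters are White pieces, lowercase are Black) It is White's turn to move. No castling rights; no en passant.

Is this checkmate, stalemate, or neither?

stalemate

White to move; white king on a8.
In check: no.
King squares — a7: attacked by Qb6; b7: attacked by Qb6; b8: attacked by Na6.
Legal moves for White: none.
Not in check and no legal moves → stalemate.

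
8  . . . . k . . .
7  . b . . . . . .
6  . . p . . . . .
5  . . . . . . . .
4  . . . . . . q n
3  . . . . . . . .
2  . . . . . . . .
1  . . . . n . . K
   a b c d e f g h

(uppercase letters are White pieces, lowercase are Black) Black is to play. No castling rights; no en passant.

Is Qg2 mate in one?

yes

After Qg2: white king on h1; in check: yes, from the black queen on g2.
King squares — g1: attacked by Qg2; g2: attacked by Ne1; h2: attacked by Qg2.
White has no legal moves → checkmate.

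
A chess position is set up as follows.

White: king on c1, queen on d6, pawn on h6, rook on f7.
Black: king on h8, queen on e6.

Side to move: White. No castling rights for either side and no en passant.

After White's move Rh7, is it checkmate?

After Rh7: black king on h8; in check: yes, from the white rook on h7.
Black has 2 legal replies: Kg8, Kxh7.
In check but a legal move exists → not checkmate.

no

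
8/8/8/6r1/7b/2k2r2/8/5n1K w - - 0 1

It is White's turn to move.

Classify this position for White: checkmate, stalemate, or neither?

stalemate

White to move; white king on h1.
In check: no.
King squares — g1: attacked by Rg5; g2: attacked by Rg5; h2: attacked by Nf1.
Legal moves for White: none.
Not in check and no legal moves → stalemate.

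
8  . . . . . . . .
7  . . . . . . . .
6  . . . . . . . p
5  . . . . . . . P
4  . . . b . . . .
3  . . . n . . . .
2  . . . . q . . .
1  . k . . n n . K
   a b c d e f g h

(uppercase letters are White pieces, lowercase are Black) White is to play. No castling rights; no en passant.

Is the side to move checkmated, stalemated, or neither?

stalemate

White to move; white king on h1.
In check: no.
King squares — g1: attacked by Bd4; g2: attacked by Ne1; h2: attacked by Nf1.
Legal moves for White: none.
Not in check and no legal moves → stalemate.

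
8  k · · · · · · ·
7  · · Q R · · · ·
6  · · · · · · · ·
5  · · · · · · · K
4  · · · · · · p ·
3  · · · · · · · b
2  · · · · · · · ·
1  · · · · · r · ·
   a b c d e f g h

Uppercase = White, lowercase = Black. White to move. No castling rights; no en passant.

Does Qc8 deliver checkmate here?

yes

After Qc8: black king on a8; in check: yes, from the white queen on c8.
King squares — a7: attacked by Rd7; b7: attacked by Rd7; b8: attacked by Qc8.
Black has no legal moves → checkmate.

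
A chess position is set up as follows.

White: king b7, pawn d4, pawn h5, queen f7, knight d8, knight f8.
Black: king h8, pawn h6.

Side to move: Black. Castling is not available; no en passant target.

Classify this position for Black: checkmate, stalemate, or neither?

Black to move; black king on h8.
In check: no.
King squares — g7: attacked by Qf7; h7: attacked by Qf7; g8: attacked by Qf7.
Legal moves for Black: none.
Not in check and no legal moves → stalemate.

stalemate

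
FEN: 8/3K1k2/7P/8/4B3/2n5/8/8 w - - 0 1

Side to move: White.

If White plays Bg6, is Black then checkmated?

After Bg6: black king on f7; in check: yes, from the white bishop on g6.
Black has 4 legal replies: Kg8, Kf8, Kxg6, Kf6.
In check but a legal move exists → not checkmate.

no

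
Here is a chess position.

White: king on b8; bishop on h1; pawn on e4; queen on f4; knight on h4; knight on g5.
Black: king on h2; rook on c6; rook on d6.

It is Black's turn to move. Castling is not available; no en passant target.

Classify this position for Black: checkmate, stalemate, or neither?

Black to move; black king on h2.
In check: yes, from the white queen on f4.
King squares — g1: available; h1: available; g2: attacked by Bh1; g3: attacked by Qf4; h3: attacked by Ng5.
Legal moves for Black: Kxh1, Kg1.
Black is in check but has 2 legal moves → neither.

neither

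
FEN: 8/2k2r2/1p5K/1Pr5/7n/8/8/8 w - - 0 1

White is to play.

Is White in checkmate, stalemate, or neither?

White to move; white king on h6.
In check: no.
King squares — g5: attacked by Rc5; h5: attacked by Rc5; g6: attacked by Nh4; g7: attacked by Rf7; h7: attacked by Rf7.
Legal moves for White: none.
Not in check and no legal moves → stalemate.

stalemate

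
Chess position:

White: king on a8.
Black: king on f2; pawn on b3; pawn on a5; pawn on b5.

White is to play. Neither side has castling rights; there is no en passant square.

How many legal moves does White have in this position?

White to move; king on a8.
In check: no.
Legal moves: Kb8, Kb7, Ka7.
Count: 3.

3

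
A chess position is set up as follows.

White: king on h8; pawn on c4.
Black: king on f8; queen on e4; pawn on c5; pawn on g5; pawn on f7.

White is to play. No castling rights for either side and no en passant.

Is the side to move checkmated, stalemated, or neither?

White to move; white king on h8.
In check: no.
King squares — g7: attacked by Kf8; h7: attacked by Qe4; g8: attacked by Kf8.
Legal moves for White: none.
Not in check and no legal moves → stalemate.

stalemate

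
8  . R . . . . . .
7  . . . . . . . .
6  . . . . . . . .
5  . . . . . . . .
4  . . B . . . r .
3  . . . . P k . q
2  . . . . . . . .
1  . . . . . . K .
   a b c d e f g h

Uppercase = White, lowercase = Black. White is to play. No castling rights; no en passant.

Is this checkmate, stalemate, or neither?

checkmate

White to move; white king on g1.
In check: yes, from the black rook on g4.
King squares — f1: attacked by Qh3; h1: attacked by Qh3; f2: attacked by Kf3; g2: attacked by Kf3; h2: attacked by Qh3.
Legal moves for White: none.
In check with no legal moves → checkmate.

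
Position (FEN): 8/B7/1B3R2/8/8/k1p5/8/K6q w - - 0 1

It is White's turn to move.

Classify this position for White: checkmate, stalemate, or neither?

White to move; white king on a1.
In check: yes, from the black queen on h1.
King squares — b1: attacked by Qh1; a2: attacked by Ka3; b2: attacked by Ka3.
Legal moves for White: Rf1, Bg1.
White is in check but has 2 legal moves → neither.

neither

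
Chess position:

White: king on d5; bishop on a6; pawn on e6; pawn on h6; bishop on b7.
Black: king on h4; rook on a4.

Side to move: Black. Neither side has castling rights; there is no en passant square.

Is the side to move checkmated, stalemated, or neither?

Black to move; black king on h4.
In check: no.
Legal moves for Black: Kh5, Kg5, Kg4, Kh3, Kg3, Rxa6, Ra5+, Rg4, Rf4, Re4, Rd4+, Rc4, Rb4, Ra3, Ra2, Ra1.
Black has 16 legal moves and is not in check → neither.

neither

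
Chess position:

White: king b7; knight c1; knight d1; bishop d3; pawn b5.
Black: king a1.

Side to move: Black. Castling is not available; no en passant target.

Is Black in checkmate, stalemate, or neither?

Black to move; black king on a1.
In check: no.
King squares — b1: attacked by Bd3; a2: attacked by Nc1; b2: attacked by Nd1.
Legal moves for Black: none.
Not in check and no legal moves → stalemate.

stalemate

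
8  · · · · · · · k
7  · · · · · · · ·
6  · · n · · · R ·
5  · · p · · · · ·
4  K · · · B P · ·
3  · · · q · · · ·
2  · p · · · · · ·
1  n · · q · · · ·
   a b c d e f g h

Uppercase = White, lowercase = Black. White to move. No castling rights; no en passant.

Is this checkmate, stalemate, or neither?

White to move; white king on a4.
In check: yes, from the black queen on d1.
King squares — a3: attacked by Qd3; b3: attacked by Na1; b4: attacked by Pc5; a5: attacked by Nc6; b5: attacked by Qd3.
Legal moves for White: none.
In check with no legal moves → checkmate.

checkmate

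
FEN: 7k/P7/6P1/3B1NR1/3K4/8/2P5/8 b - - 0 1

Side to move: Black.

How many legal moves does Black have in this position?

0

Black to move; king on h8.
In check: no.
Legal moves: none.
Count: 0.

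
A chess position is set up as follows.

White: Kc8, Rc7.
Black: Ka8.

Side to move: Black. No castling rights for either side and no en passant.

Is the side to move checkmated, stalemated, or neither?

Black to move; black king on a8.
In check: no.
King squares — a7: attacked by Rc7; b7: attacked by Rc7; b8: attacked by Kc8.
Legal moves for Black: none.
Not in check and no legal moves → stalemate.

stalemate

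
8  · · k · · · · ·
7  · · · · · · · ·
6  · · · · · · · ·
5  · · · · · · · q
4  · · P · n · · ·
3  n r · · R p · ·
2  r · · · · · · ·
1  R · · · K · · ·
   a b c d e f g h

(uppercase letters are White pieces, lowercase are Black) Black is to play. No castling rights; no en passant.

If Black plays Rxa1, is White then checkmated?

yes

After Rxa1: white king on e1; in check: yes, from the black rook on a1.
King squares — d1: attacked by Ra1; f1: attacked by Ra1; d2: attacked by Ne4; e2: attacked by Pf3; f2: attacked by Ne4.
White has no legal moves → checkmate.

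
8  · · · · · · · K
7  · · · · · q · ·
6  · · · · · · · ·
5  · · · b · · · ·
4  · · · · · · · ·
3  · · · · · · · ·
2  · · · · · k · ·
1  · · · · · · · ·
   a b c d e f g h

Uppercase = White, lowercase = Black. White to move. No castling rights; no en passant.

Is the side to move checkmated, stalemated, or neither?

stalemate

White to move; white king on h8.
In check: no.
King squares — g7: attacked by Qf7; h7: attacked by Qf7; g8: attacked by Qf7.
Legal moves for White: none.
Not in check and no legal moves → stalemate.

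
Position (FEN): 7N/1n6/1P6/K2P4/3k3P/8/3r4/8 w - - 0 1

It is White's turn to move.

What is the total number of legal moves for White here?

4

White to move; king on a5.
In check: yes, from the black knight on b7.
Legal moves: Ka6, Kb5, Kb4, Ka4.
Count: 4.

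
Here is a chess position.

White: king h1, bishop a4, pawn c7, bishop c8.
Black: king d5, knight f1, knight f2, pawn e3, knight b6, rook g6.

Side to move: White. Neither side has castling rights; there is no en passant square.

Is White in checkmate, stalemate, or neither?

checkmate

White to move; white king on h1.
In check: yes, from the black knight on f2.
King squares — g1: attacked by Rg6; g2: attacked by Rg6; h2: attacked by Nf1.
Legal moves for White: none.
In check with no legal moves → checkmate.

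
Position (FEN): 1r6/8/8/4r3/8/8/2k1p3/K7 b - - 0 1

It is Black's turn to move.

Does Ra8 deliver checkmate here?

After Ra8: white king on a1; in check: yes, from the black rook on a8.
King squares — b1: attacked by Kc2; a2: attacked by Ra8; b2: attacked by Kc2.
White has no legal moves → checkmate.

yes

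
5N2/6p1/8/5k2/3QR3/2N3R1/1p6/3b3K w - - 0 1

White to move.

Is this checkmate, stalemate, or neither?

White to move; white king on h1.
In check: no.
Legal moves for White include: Nh7, Nd7, Ng6, Ne6, Re8, Re7, Re6, Re5+, Rh4, Reg4, Rf4#, Ree3, Re2, Re1, Qd8, Qxg7, Qd7+, Qa7, ... (list truncated; more exist).
White has legal moves and is not in check → neither.

neither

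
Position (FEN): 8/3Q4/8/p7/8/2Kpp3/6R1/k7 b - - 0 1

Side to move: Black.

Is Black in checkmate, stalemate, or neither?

Black to move; black king on a1.
In check: no.
Legal moves for Black: Kb1, a4, e2, d2.
Black has 4 legal moves and is not in check → neither.

neither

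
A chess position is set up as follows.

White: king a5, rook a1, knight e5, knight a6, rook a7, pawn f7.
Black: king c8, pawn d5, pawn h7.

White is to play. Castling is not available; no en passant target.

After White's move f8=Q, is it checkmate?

After f8=Q: black king on c8; in check: yes, from the white queen on f8.
King squares — b7: attacked by Ra7; c7: attacked by Na6; d7: attacked by Ne5; b8: attacked by Na6; d8: attacked by Qf8.
Black has no legal moves → checkmate.

yes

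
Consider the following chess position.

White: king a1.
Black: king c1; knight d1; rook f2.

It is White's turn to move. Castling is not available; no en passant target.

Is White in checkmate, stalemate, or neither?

White to move; white king on a1.
In check: no.
King squares — b1: attacked by Kc1; a2: attacked by Rf2; b2: attacked by Kc1.
Legal moves for White: none.
Not in check and no legal moves → stalemate.

stalemate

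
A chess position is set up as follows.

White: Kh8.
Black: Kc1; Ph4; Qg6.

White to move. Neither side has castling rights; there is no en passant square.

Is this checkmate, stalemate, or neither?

White to move; white king on h8.
In check: no.
King squares — g7: attacked by Qg6; h7: attacked by Qg6; g8: attacked by Qg6.
Legal moves for White: none.
Not in check and no legal moves → stalemate.

stalemate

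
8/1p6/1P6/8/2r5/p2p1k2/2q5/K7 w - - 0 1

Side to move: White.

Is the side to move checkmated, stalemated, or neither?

White to move; white king on a1.
In check: no.
King squares — b1: attacked by Qc2; a2: attacked by Qc2; b2: attacked by Qc2.
Legal moves for White: none.
Not in check and no legal moves → stalemate.

stalemate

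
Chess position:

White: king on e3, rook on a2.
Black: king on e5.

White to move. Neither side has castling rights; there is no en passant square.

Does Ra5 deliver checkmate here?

After Ra5: black king on e5; in check: yes, from the white rook on a5.
Black has 3 legal replies: Kf6, Ke6, Kd6.
In check but a legal move exists → not checkmate.

no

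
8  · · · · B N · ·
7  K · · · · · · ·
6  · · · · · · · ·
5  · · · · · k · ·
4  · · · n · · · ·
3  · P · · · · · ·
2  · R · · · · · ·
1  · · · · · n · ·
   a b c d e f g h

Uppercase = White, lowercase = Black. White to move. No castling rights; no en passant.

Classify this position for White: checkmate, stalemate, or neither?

neither

White to move; white king on a7.
In check: no.
Legal moves for White include: Nh7, Nd7, Ng6, Ne6, Bf7, Bd7+, Bg6+, Bc6, Bh5, Bb5, Ba4, Kb8, Ka8, Kb7, Kb6, Ka6, Rh2, Rg2, ... (list truncated; more exist).
White has legal moves and is not in check → neither.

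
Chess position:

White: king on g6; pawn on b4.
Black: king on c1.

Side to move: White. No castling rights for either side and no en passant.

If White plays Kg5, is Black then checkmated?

no

After Kg5: black king on c1; in check: no.
Black is not in check, so this cannot be checkmate.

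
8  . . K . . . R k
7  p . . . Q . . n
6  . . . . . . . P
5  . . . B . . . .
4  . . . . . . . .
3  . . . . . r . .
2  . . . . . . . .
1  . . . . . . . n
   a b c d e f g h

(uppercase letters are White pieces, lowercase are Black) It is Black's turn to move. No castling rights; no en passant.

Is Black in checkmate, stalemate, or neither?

Black to move; black king on h8.
In check: yes, from the white rook on g8.
King squares — g7: attacked by Ph6; h7: own knight; g8: attacked by Bd5.
Legal moves for Black: none.
In check with no legal moves → checkmate.

checkmate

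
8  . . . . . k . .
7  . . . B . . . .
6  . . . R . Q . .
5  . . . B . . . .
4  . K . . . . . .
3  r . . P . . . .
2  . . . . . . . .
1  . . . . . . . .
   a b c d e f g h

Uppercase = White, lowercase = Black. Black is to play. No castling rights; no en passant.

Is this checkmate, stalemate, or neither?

Black to move; black king on f8.
In check: yes, from the white queen on f6.
King squares — e7: attacked by Qf6; f7: attacked by Bd5; g7: attacked by Qf6; e8: attacked by Bd7; g8: attacked by Bd5.
Legal moves for Black: none.
In check with no legal moves → checkmate.

checkmate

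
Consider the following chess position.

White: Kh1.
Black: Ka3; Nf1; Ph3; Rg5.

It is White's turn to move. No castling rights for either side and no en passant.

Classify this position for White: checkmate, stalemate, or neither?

White to move; white king on h1.
In check: no.
King squares — g1: attacked by Rg5; g2: attacked by Ph3; h2: attacked by Nf1.
Legal moves for White: none.
Not in check and no legal moves → stalemate.

stalemate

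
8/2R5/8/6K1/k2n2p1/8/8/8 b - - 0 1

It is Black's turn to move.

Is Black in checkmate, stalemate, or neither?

neither

Black to move; black king on a4.
In check: no.
Legal moves for Black: Ne6+, Nc6, Nf5, Nb5, Nf3+, Nb3, Ne2, Nc2, Kb5, Ka5, Kb4, Kb3, Ka3, g3.
Black has 14 legal moves and is not in check → neither.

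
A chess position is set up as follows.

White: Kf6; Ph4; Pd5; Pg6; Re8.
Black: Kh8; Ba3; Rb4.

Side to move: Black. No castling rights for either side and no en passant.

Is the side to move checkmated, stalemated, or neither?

Black to move; black king on h8.
In check: yes, from the white rook on e8.
King squares — g7: attacked by Kf6; h7: attacked by Pg6; g8: attacked by Re8.
Legal moves for Black: none.
In check with no legal moves → checkmate.

checkmate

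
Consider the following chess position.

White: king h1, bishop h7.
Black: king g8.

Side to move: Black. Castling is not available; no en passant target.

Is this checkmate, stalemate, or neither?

neither

Black to move; black king on g8.
In check: yes, from the white bishop on h7.
Legal moves for Black: Kh8, Kf8, Kxh7, Kg7, Kf7.
Black is in check but has 5 legal moves → neither.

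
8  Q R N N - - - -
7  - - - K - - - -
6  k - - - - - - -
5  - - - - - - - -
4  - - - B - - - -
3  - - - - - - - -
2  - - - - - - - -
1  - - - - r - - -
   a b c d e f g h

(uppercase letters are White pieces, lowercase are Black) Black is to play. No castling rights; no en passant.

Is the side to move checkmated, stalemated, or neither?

Black to move; black king on a6.
In check: yes, from the white queen on a8.
King squares — a5: attacked by Qa8; b5: attacked by Rb8; b6: attacked by Bd4; a7: attacked by Bd4; b7: attacked by Qa8.
Legal moves for Black: none.
In check with no legal moves → checkmate.

checkmate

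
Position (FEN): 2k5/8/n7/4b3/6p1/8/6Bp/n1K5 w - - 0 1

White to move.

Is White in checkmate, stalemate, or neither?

White to move; white king on c1.
In check: no.
Legal moves for White: Ba8, Bb7+, Bc6, Bd5, Be4, Bh3, Bf3, Bh1, Bf1, Kd2, Kd1, Kb1.
White has 12 legal moves and is not in check → neither.

neither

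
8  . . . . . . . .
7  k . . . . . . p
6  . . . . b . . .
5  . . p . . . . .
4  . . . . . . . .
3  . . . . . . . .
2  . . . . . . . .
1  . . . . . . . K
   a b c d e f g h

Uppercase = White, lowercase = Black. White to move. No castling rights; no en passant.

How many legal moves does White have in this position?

White to move; king on h1.
In check: no.
Legal moves: Kh2, Kg2, Kg1.
Count: 3.

3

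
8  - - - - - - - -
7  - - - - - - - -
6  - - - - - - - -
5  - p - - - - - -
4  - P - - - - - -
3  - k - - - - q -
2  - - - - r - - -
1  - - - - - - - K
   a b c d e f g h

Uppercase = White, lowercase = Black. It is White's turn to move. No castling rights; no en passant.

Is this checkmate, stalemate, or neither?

White to move; white king on h1.
In check: no.
King squares — g1: attacked by Qg3; g2: attacked by Re2; h2: attacked by Re2.
Legal moves for White: none.
Not in check and no legal moves → stalemate.

stalemate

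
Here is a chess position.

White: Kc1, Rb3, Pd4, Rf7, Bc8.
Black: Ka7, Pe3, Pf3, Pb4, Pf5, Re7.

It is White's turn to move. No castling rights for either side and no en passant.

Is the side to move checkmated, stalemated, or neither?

White to move; white king on c1.
In check: no.
Legal moves for White include: Bd7, Bb7, Be6, Ba6, Bxf5, Rf8, Rh7, Rg7, Rxe7+, Rf6, Rxf5, Rxb4, Rxe3, Rd3, Rc3, Ra3+, Rb2, Rb1, ... (list truncated; more exist).
White has legal moves and is not in check → neither.

neither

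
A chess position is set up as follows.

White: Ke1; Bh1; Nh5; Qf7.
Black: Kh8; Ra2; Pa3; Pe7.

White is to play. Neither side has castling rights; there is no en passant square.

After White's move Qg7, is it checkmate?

yes

After Qg7: black king on h8; in check: yes, from the white queen on g7.
King squares — g7: attacked by Nh5; h7: attacked by Qg7; g8: attacked by Qg7.
Black has no legal moves → checkmate.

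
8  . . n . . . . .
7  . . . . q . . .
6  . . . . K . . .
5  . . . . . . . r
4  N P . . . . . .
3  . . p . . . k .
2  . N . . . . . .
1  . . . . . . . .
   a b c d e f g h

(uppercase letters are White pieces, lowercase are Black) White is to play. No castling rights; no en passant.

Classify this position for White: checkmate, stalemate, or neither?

checkmate

White to move; white king on e6.
In check: yes, from the black queen on e7.
King squares — d5: attacked by Rh5; e5: attacked by Rh5; f5: attacked by Rh5; d6: attacked by Qe7; f6: attacked by Qe7; d7: attacked by Qe7; e7: attacked by Nc8; f7: attacked by Qe7.
Legal moves for White: none.
In check with no legal moves → checkmate.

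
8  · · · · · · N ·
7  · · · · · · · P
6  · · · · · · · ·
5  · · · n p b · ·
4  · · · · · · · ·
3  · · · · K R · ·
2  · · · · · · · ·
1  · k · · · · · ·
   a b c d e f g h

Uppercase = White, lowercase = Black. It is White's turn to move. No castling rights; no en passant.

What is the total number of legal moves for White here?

White to move; king on e3.
In check: yes, from the black knight on d5.
Legal moves: Kf2, Ke2, Kd2.
Count: 3.

3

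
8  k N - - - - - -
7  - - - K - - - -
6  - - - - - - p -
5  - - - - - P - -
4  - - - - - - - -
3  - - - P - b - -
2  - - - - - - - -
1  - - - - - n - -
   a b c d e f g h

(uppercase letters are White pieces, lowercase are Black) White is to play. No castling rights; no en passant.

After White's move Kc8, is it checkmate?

After Kc8: black king on a8; in check: no.
Black is not in check, so this cannot be checkmate.

no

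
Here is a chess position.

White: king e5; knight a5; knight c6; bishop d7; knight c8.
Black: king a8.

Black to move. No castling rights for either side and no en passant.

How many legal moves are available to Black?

Black to move; king on a8.
In check: no.
Legal moves: none.
Count: 0.

0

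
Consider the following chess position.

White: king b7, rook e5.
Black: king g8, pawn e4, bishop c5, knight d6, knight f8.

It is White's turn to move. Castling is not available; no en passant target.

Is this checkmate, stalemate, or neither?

White to move; white king on b7.
In check: yes, from the black knight on d6.
Legal moves for White: Kb8, Ka8, Kc7, Kc6, Ka6.
White is in check but has 5 legal moves → neither.

neither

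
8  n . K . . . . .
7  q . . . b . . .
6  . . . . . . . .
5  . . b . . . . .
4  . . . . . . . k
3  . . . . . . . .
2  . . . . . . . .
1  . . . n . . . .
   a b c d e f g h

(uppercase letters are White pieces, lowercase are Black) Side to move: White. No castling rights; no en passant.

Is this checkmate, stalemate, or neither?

stalemate

White to move; white king on c8.
In check: no.
King squares — b7: attacked by Qa7; c7: attacked by Qa7; d7: attacked by Qa7; b8: attacked by Qa7; d8: attacked by Be7.
Legal moves for White: none.
Not in check and no legal moves → stalemate.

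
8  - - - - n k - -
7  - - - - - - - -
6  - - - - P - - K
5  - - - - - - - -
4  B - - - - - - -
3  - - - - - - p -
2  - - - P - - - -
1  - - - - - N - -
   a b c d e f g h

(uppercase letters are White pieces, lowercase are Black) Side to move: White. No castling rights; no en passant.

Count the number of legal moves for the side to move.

17

White to move; king on h6.
In check: no.
Legal moves: Kh7, Kg6, Kh5, Kg5, Bxe8, Bd7, Bc6, Bb5, Bb3, Bc2, Bd1, Nxg3, Ne3, Nh2, e7+, d3, d4.
Count: 17.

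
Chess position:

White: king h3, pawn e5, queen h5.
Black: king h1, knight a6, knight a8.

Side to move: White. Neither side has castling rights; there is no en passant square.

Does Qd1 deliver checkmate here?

yes

After Qd1: black king on h1; in check: yes, from the white queen on d1.
King squares — g1: attacked by Qd1; g2: attacked by Kh3; h2: attacked by Kh3.
Black has no legal moves → checkmate.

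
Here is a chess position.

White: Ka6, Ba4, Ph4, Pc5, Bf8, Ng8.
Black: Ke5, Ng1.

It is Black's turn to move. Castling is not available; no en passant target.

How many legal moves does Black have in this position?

Black to move; king on e5.
In check: no.
Legal moves: Ke6, Kf5, Kd5, Kf4, Ke4, Kd4, Nh3, Nf3, Ne2.
Count: 9.

9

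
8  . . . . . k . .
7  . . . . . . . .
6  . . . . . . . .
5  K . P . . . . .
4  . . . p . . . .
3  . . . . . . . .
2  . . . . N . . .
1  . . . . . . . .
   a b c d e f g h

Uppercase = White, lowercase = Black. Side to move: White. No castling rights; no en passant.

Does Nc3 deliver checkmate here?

no

After Nc3: black king on f8; in check: no.
Black is not in check, so this cannot be checkmate.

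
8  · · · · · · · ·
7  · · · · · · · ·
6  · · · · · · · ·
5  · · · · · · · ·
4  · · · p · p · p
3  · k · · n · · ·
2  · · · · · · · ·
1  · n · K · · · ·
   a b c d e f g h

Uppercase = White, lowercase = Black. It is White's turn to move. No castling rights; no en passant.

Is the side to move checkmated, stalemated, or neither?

White to move; white king on d1.
In check: yes, from the black knight on e3.
King squares — c1: available; e1: available; c2: attacked by Kb3; d2: attacked by Nb1; e2: available.
Legal moves for White: Ke2, Ke1, Kc1.
White is in check but has 3 legal moves → neither.

neither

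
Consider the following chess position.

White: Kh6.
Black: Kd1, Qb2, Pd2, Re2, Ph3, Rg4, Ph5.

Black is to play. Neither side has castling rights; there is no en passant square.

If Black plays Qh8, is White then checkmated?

After Qh8: white king on h6; in check: yes, from the black queen on h8.
King squares — g5: attacked by Rg4; h5: attacked by Qh8; g6: attacked by Rg4; g7: attacked by Rg4; h7: attacked by Qh8.
White has no legal moves → checkmate.

yes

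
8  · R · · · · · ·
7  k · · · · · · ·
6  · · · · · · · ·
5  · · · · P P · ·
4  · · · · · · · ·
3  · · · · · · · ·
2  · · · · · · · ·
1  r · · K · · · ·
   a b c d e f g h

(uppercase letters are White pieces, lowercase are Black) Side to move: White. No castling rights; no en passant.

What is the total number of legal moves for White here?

White to move; king on d1.
In check: yes, from the black rook on a1.
Legal moves: Ke2, Kd2, Kc2, Rb1.
Count: 4.

4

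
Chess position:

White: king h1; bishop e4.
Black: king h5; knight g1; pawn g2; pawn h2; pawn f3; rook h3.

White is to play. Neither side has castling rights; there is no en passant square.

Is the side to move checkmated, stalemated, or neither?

checkmate

White to move; white king on h1.
In check: yes, from the black pawn on g2.
King squares — g1: attacked by Ph2; g2: attacked by Pf3; h2: attacked by Rh3.
Legal moves for White: none.
In check with no legal moves → checkmate.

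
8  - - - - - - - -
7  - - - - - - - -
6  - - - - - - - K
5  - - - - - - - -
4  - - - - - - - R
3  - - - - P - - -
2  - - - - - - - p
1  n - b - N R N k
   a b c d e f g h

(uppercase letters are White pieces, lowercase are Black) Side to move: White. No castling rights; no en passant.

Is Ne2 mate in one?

yes

After Ne2: black king on h1; in check: yes, from the white rook on f1.
King squares — g1: attacked by Rf1; g2: attacked by Ne1; h2: own pawn.
Black has no legal moves → checkmate.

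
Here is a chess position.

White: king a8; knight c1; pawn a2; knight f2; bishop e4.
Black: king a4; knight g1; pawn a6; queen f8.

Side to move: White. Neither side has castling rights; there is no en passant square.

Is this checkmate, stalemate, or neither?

White to move; white king on a8.
In check: yes, from the black queen on f8.
Legal moves for White: Kb7, Ka7.
White is in check but has 2 legal moves → neither.

neither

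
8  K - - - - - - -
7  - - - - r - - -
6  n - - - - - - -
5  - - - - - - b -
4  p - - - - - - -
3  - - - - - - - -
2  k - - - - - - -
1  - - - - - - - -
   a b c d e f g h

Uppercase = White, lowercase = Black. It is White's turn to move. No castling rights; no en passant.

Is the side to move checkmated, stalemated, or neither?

White to move; white king on a8.
In check: no.
King squares — a7: attacked by Re7; b7: attacked by Re7; b8: attacked by Na6.
Legal moves for White: none.
Not in check and no legal moves → stalemate.

stalemate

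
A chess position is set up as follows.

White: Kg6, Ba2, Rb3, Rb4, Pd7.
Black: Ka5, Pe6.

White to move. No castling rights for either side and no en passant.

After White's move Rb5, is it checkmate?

After Rb5: black king on a5; in check: yes, from the white rook on b5.
Black has 2 legal replies: Ka6, Ka4.
In check but a legal move exists → not checkmate.

no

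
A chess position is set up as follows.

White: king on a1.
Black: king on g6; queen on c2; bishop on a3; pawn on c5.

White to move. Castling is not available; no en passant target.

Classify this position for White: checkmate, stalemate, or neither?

stalemate

White to move; white king on a1.
In check: no.
King squares — b1: attacked by Qc2; a2: attacked by Qc2; b2: attacked by Qc2.
Legal moves for White: none.
Not in check and no legal moves → stalemate.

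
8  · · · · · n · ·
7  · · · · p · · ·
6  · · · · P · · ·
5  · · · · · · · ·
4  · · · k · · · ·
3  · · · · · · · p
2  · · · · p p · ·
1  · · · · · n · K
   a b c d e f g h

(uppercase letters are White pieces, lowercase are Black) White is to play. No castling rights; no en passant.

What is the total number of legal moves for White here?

0

White to move; king on h1.
In check: no.
Legal moves: none.
Count: 0.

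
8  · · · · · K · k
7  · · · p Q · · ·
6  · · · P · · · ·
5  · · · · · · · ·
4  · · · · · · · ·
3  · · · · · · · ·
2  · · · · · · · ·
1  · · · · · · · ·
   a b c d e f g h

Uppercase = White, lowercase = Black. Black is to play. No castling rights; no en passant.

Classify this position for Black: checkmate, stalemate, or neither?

stalemate

Black to move; black king on h8.
In check: no.
King squares — g7: attacked by Qe7; h7: attacked by Qe7; g8: attacked by Kf8.
Legal moves for Black: none.
Not in check and no legal moves → stalemate.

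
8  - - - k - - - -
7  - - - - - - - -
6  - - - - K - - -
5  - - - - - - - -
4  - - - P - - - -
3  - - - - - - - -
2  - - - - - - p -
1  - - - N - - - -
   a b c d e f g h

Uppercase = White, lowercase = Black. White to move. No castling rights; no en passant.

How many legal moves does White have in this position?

11

White to move; king on e6.
In check: no.
Legal moves: Kf7, Kf6, Kd6, Kf5, Ke5, Kd5, Ne3, Nc3, Nf2, Nb2, d5.
Count: 11.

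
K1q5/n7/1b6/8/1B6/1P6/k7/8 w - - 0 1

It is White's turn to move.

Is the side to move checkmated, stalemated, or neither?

White to move; white king on a8.
In check: yes, from the black queen on c8.
King squares — a7: attacked by Bb6; b7: attacked by Qc8; b8: attacked by Qc8.
Legal moves for White: none.
In check with no legal moves → checkmate.

checkmate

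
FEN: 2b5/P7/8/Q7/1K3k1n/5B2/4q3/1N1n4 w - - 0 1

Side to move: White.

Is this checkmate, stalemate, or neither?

White to move; white king on b4.
In check: no.
Legal moves for White include: Qd8, Qc7+, Qb6, Qa6, Qh5, Qg5+, Qf5+, Qe5+, Qd5, Qc5, Qb5, Qa4, Qa3, Qa2, Qa1, Kc5, Ka4, Kb3, ... (list truncated; more exist).
White has legal moves and is not in check → neither.

neither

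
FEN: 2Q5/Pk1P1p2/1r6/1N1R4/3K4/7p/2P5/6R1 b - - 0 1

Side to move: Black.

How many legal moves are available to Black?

Black to move; king on b7.
In check: yes, from the white queen on c8.
Legal moves: none.
Count: 0.

0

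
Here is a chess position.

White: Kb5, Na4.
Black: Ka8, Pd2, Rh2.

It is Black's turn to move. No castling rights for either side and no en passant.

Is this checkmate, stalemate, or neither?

Black to move; black king on a8.
In check: no.
Legal moves for Black: Kb8, Kb7, Ka7, Rh8, Rh7, Rh6, Rh5+, Rh4, Rh3, Rg2, Rf2, Re2, Rh1, d1=Q, d1=R, d1=B, d1=N.
Black has 17 legal moves and is not in check → neither.

neither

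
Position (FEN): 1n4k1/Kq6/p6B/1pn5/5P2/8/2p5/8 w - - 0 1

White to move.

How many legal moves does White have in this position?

White to move; king on a7.
In check: yes, from the black queen on b7.
Legal moves: none.
Count: 0.

0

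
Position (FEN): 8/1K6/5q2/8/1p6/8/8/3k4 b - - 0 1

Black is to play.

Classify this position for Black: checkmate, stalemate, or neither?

neither

Black to move; black king on d1.
In check: no.
Legal moves for Black include: Qh8, Qf8, Qd8, Qg7+, Qf7+, Qe7+, Qh6, Qg6, Qe6, Qd6, Qc6+, Qb6+, Qa6+, Qg5, Qf5, Qe5, Qh4, Qf4, ... (list truncated; more exist).
Black has legal moves and is not in check → neither.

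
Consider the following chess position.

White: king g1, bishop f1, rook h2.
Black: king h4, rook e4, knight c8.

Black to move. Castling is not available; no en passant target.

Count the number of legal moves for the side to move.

Black to move; king on h4.
In check: yes, from the white rook on h2.
Legal moves: Kg5, Kg4, Kg3.
Count: 3.

3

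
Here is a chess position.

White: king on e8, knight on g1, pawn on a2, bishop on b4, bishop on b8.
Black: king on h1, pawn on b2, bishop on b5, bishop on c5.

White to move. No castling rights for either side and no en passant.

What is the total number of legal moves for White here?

White to move; king on e8.
In check: yes, from the black bishop on b5.
Legal moves: Kd8, Kf7.
Count: 2.

2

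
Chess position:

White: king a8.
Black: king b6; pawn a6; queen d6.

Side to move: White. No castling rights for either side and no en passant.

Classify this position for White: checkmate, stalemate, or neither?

White to move; white king on a8.
In check: no.
King squares — a7: attacked by Kb6; b7: attacked by Kb6; b8: attacked by Qd6.
Legal moves for White: none.
Not in check and no legal moves → stalemate.

stalemate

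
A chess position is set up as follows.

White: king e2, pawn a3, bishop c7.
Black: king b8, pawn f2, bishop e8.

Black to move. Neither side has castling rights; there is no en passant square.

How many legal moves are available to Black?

5

Black to move; king on b8.
In check: yes, from the white bishop on c7.
Legal moves: Kc8, Ka8, Kxc7, Kb7, Ka7.
Count: 5.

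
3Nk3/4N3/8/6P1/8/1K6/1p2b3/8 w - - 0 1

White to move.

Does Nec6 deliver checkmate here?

After Nec6: black king on e8; in check: no.
Black is not in check, so this cannot be checkmate.

no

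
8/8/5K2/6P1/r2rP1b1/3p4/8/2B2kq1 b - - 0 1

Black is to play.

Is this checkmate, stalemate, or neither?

Black to move; black king on f1.
In check: no.
Legal moves for Black include: Bc8, Bd7, Be6, Bh5, Bf5, Bh3, Bf3, Be2, Bd1, Rd8, Rd7, Rd6+, Rd5, Rxe4, Rdc4, Rdb4, Ra8, Ra7, ... (list truncated; more exist).
Black has legal moves and is not in check → neither.

neither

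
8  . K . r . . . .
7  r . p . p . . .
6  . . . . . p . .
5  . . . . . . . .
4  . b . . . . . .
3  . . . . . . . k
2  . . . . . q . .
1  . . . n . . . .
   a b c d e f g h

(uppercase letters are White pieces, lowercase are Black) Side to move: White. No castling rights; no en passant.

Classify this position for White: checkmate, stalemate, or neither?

checkmate

White to move; white king on b8.
In check: yes, from the black rook on d8.
King squares — a7: attacked by Qf2; b7: attacked by Ra7; c7: attacked by Ra7; a8: attacked by Ra7; c8: attacked by Rd8.
Legal moves for White: none.
In check with no legal moves → checkmate.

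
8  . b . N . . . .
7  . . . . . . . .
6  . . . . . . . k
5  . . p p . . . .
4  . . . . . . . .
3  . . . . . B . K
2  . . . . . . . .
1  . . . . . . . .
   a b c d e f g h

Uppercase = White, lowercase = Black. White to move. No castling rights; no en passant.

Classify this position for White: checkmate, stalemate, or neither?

White to move; white king on h3.
In check: no.
Legal moves for White: Nf7+, Nb7, Ne6, Nc6, Kh4, Kg4, Kg2, Bh5, Bxd5, Bg4, Be4, Bg2, Be2, Bh1, Bd1.
White has 15 legal moves and is not in check → neither.

neither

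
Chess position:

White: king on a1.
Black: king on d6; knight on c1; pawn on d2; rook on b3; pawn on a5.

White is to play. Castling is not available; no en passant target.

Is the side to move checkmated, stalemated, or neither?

stalemate

White to move; white king on a1.
In check: no.
King squares — b1: attacked by Rb3; a2: attacked by Nc1; b2: attacked by Rb3.
Legal moves for White: none.
Not in check and no legal moves → stalemate.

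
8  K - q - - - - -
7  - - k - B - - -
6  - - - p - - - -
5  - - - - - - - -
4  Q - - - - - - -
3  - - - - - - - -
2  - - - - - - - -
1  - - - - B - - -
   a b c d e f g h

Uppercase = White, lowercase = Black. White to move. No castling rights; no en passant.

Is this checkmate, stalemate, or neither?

neither

White to move; white king on a8.
In check: yes, from the black queen on c8.
King squares — a7: available; b7: attacked by Kc7; b8: attacked by Kc7.
Legal moves for White: Ka7.
White is in check but has 1 legal move → neither.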